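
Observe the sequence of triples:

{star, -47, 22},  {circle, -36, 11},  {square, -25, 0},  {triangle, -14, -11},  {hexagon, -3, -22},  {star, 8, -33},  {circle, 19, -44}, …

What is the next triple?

{square, 30, -55}

Shape goes star, circle, square, triangle, hexagon, star, circle → square (repeats star → circle → square → triangle → hexagon).
Second value — +11 each step: -47, -36, -25, -14, -3, 8, 19 → 30.
For the third value, together with the second value always sums to -25: 22, 11, 0, -11, -22, -33, -44 → -55.
Putting it together: {square, 30, -55}.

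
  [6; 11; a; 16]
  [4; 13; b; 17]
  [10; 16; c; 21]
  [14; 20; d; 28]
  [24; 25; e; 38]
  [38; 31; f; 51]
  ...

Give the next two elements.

[62; 38; g; 67], [100; 46; h; 86]

For the first component, each term is the sum of the two before it: 6, 4, 10, 14, 24, 38 → 62 → 100.
Second component goes 11, 13, 16, 20, 25, 31 → 38 → 46 (differences are 2, 3, 4, … (increasing by 1 each time)).
Letter: letters move forward 1 place in the alphabet, so a, b, c, d, e, f → g → h.
Fourth component: differences are 1, 4, 7, … (increasing by 3 each time); 16, 17, 21, 28, 38, 51 → 67 → 86.
Putting the parts together: [62; 38; g; 67] and then [100; 46; h; 86].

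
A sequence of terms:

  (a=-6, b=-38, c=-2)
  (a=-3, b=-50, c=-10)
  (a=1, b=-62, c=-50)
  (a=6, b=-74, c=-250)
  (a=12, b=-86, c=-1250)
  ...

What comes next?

(a=19, b=-98, c=-6250)

A: differences are 3, 4, 5, … (increasing by 1 each time); -6, -3, 1, 6, 12 → 19.
For the b, −12 each step: -38, -50, -62, -74, -86 → -98.
C: ×5 each step, so -2, -10, -50, -250, -1250 → -6250.
Putting it together: (a=19, b=-98, c=-6250).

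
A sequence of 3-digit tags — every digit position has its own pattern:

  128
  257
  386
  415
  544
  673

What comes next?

First digit: +1 each step, mod 10, so 1, 2, 3, 4, 5, 6 → 7.
Second digit — +3 each step, mod 10: 2, 5, 8, 1, 4, 7 → 0.
Third digit: −1 each step, mod 10; 8, 7, 6, 5, 4, 3 → 2.
So the next tag is 702.

702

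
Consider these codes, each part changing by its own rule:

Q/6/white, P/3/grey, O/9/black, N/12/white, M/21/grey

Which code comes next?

L/33/black

Letter — letters move back 1 place in the alphabet: Q, P, O, N, M → L.
Second component goes 6, 3, 9, 12, 21 → 33 (each term is the sum of the two before it).
Shade goes white, grey, black, white, grey → black (repeats white → grey → black).
Combining the parts gives L/33/black.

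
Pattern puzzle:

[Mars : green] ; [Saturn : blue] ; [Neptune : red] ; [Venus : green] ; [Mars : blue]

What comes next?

[Saturn : red]

For the planet, repeats Mars → Saturn → Neptune → Venus: Mars, Saturn, Neptune, Venus, Mars → Saturn.
Colour: repeats green → blue → red; green, blue, red, green, blue → red.
Putting it together: [Saturn : red].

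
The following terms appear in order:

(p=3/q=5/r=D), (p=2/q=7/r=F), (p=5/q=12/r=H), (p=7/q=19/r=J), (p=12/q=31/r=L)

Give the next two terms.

(p=19/q=50/r=N), (p=31/q=81/r=P)

P: each term is the sum of the two before it, so 3, 2, 5, 7, 12 → 19 → 31.
Q: 5, 7, 12, 19, 31 → 50 → 81 (each term is the sum of the two before it).
R: letters move forward 2 places in the alphabet; D, F, H, J, L → N → P.
Putting the parts together: (p=19/q=50/r=N) and then (p=31/q=81/r=P).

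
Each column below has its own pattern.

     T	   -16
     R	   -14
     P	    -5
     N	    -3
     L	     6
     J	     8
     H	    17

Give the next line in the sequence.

Letter goes T, R, P, N, L, J, H → F (letters move back 2 places in the alphabet).
For the second component, alternating steps +2, +9, +2, +9, …: -16, -14, -5, -3, 6, 8, 17 → 19.
So the next line is F  19.

F  19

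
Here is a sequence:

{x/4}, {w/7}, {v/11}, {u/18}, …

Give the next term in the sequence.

Letter: letters move back 1 place in the alphabet; x, w, v, u → t.
Second value goes 4, 7, 11, 18 → 29 (each term is the sum of the two before it).
Combining the parts gives {t/29}.

{t/29}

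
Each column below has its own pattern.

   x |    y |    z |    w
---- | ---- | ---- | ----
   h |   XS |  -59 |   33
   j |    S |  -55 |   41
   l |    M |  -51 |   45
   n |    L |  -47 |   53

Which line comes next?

p  XL  -43  57

Column x: letters move forward 2 places in the alphabet; h, j, l, n → p.
Column y: runs through clothing sizes XS→XL; XS, S, M, L → XL.
Column z — +4 each step: -59, -55, -51, -47 → -43.
Column w: alternating steps +8, +4, +8, +4, …; 33, 41, 45, 53 → 57.
Combining the parts gives p  XL  -43  57.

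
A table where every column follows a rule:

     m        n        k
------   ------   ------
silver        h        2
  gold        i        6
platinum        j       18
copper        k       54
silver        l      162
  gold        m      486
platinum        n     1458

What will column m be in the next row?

copper

Column m: repeats silver → gold → platinum → copper; silver, gold, platinum, copper, silver, gold, platinum → copper.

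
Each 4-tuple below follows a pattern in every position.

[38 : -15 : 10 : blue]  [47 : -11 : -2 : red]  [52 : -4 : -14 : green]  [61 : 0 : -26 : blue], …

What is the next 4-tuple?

[66 : 7 : -38 : red]

For the first coordinate, alternating steps +9, +5, +9, +5, …: 38, 47, 52, 61 → 66.
Second coordinate — alternating steps +4, +7, +4, +7, …: -15, -11, -4, 0 → 7.
Third coordinate: −12 each step; 10, -2, -14, -26 → -38.
Colour: repeats blue → red → green; blue, red, green, blue → red.
Combining the parts gives [66 : 7 : -38 : red].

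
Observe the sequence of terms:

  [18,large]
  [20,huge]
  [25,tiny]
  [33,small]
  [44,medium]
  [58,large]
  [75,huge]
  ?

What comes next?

[95,tiny]

First part: 18, 20, 25, 33, 44, 58, 75 → 95 (differences are 2, 5, 8, … (increasing by 3 each time)).
Size: large, huge, tiny, small, medium, large, huge → tiny (repeats large → huge → tiny → small → medium).
Combining the parts gives [95,tiny].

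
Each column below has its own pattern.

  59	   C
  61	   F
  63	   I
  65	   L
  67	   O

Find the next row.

First component: 59, 61, 63, 65, 67 → 69 (+2 each step).
Letter: letters move forward 3 places in the alphabet, so C, F, I, L, O → R.
Combining the parts gives 69  R.

69  R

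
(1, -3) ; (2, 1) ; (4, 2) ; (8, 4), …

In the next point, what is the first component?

First component — ×2 each step: 1, 2, 4, 8 → 16.
Second component: always the previous value of the first component; -3, 1, 2, 4 → 8.

16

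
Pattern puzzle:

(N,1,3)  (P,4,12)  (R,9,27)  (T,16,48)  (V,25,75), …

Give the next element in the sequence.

(X,36,108)

Letter goes N, P, R, T, V → X (letters move forward 2 places in the alphabet).
Second coordinate goes 1, 4, 9, 16, 25 → 36 (perfect squares: 1², 2², 3², …).
Third coordinate goes 3, 12, 27, 48, 75 → 108 (always 3 × the second coordinate).
Combining the parts gives (X,36,108).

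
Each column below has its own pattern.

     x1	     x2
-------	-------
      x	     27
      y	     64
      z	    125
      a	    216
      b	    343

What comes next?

Column x1: x, y, z, a, b → c (letters move forward 1 place in the alphabet, wrapping Z→A).
Column x2 goes 27, 64, 125, 216, 343 → 512 (perfect cubes: 3³, 4³, 5³, …).
Combining the parts gives c  512.

c  512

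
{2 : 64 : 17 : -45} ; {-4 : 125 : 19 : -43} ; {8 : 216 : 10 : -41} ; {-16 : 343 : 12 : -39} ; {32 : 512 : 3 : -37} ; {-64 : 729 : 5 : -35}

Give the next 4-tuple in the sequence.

First entry: ×(-2) each step, so 2, -4, 8, -16, 32, -64 → 128.
For the second entry, perfect cubes: 4³, 5³, 6³, …: 64, 125, 216, 343, 512, 729 → 1000.
Third entry: 17, 19, 10, 12, 3, 5 → -4 (alternating steps +2, −9, +2, −9, …).
Fourth entry goes -45, -43, -41, -39, -37, -35 → -33 (+2 each step).
So the next 4-tuple is {128 : 1000 : -4 : -33}.

{128 : 1000 : -4 : -33}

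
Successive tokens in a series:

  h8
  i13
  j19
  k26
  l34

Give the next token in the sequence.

m43

Letter: letters move forward 1 place in the alphabet; h, i, j, k, l → m.
Second component — differences are 5, 6, 7, … (increasing by 1 each time): 8, 13, 19, 26, 34 → 43.
Combining the parts gives m43.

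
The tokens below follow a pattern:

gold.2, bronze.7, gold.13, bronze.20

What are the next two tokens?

Rank goes gold, bronze, gold, bronze → gold → bronze (alternates gold ↔ bronze).
Second component: 2, 7, 13, 20 → 28 → 37 (differences are 5, 6, 7, … (increasing by 1 each time)).
Putting the parts together: gold.28 and then bronze.37.

gold.28, bronze.37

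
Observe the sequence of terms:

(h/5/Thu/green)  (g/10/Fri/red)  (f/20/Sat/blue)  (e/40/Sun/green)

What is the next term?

For the letter, letters move back 1 place in the alphabet: h, g, f, e → d.
Second part goes 5, 10, 20, 40 → 80 (×2 each step).
Day: runs through the weekdays Mon→Sun, so Thu, Fri, Sat, Sun → Mon.
Colour — repeats green → red → blue: green, red, blue, green → red.
So the next term is (d/80/Mon/red).

(d/80/Mon/red)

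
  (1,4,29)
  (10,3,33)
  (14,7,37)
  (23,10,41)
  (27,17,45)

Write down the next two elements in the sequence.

First coordinate: 1, 10, 14, 23, 27 → 36 → 40 (alternating steps +9, +4, +9, +4, …).
For the second coordinate, each term is the sum of the two before it: 4, 3, 7, 10, 17 → 27 → 44.
For the third coordinate, +4 each step: 29, 33, 37, 41, 45 → 49 → 53.
Putting the parts together: (36,27,49) and then (40,44,53).

(36,27,49), (40,44,53)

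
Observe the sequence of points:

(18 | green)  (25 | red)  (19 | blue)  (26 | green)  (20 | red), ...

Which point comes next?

(27 | blue)

First value: alternating steps +7, −6, +7, −6, …, so 18, 25, 19, 26, 20 → 27.
Colour — repeats green → red → blue: green, red, blue, green, red → blue.
So the next point is (27 | blue).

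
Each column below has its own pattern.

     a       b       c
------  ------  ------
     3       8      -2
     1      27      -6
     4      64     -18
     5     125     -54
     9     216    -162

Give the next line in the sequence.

14  343  -486

Column a goes 3, 1, 4, 5, 9 → 14 (each term is the sum of the two before it).
For the column b, perfect cubes: 2³, 3³, 4³, …: 8, 27, 64, 125, 216 → 343.
Column c — ×3 each step: -2, -6, -18, -54, -162 → -486.
So the next line is 14  343  -486.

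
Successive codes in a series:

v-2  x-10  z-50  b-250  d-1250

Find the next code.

For the letter, letters move forward 2 places in the alphabet, wrapping Z→A: v, x, z, b, d → f.
For the second component, ×5 each step: 2, 10, 50, 250, 1250 → 6250.
So the next code is f-6250.

f-6250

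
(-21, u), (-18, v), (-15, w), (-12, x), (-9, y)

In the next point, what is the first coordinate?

-6

First coordinate: +3 each step, so -21, -18, -15, -12, -9 → -6.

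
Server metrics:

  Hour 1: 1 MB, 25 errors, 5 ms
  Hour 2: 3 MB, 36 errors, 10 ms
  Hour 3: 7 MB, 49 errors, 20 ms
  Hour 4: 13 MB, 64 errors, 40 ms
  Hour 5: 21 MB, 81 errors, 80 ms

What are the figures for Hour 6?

31 MB, 100 errors, 160 ms

MB goes 1, 3, 7, 13, 21 → 31 (differences are 2, 4, 6, … (increasing by 2 each time)).
Errors: 25, 36, 49, 64, 81 → 100 (perfect squares: 5², 6², 7², …).
Ms: ×2 each step; 5, 10, 20, 40, 80 → 160.
Combining the parts gives 31 MB, 100 errors, 160 ms.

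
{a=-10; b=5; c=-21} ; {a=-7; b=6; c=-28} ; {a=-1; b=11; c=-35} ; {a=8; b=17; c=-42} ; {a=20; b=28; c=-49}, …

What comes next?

{a=35; b=45; c=-56}

A: differences are 3, 6, 9, … (increasing by 3 each time); -10, -7, -1, 8, 20 → 35.
B: each term is the sum of the two before it; 5, 6, 11, 17, 28 → 45.
For the c, −7 each step: -21, -28, -35, -42, -49 → -56.
Combining the parts gives {a=35; b=45; c=-56}.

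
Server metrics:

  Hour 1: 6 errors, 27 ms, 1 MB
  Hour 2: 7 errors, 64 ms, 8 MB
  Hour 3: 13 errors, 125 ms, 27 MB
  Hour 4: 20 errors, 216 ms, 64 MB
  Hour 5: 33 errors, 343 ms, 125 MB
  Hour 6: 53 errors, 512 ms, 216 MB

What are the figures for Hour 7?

86 errors, 729 ms, 343 MB

Errors — each term is the sum of the two before it: 6, 7, 13, 20, 33, 53 → 86.
Ms: perfect cubes: 3³, 4³, 5³, …; 27, 64, 125, 216, 343, 512 → 729.
MB: 1, 8, 27, 64, 125, 216 → 343 (perfect cubes: 1³, 2³, 3³, …).
Putting it together: 86 errors, 729 ms, 343 MB.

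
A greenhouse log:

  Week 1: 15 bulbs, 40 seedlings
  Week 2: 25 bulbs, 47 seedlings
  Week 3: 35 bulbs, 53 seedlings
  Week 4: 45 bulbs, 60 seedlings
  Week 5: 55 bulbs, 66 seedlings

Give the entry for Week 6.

65 bulbs, 73 seedlings

Bulbs: 15, 25, 35, 45, 55 → 65 (+10 each step).
Seedlings: 40, 47, 53, 60, 66 → 73 (alternating steps +7, +6, +7, +6, …).
Putting it together: 65 bulbs, 73 seedlings.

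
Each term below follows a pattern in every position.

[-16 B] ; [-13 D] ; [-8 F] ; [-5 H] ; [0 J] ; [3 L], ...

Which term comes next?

First coordinate goes -16, -13, -8, -5, 0, 3 → 8 (alternating steps +3, +5, +3, +5, …).
Letter: letters move forward 2 places in the alphabet, so B, D, F, H, J, L → N.
So the next term is [8 N].

[8 N]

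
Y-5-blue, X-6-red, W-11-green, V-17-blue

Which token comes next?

U-28-red

For the letter, letters move back 1 place in the alphabet: Y, X, W, V → U.
Second component: 5, 6, 11, 17 → 28 (each term is the sum of the two before it).
Colour goes blue, red, green, blue → red (repeats blue → red → green).
Combining the parts gives U-28-red.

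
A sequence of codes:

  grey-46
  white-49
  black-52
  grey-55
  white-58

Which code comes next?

black-61

For the shade, repeats grey → white → black: grey, white, black, grey, white → black.
For the second component, +3 each step: 46, 49, 52, 55, 58 → 61.
Putting it together: black-61.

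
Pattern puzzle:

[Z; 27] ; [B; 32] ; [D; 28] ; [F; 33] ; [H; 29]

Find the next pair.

[J; 34]

Letter: letters move forward 2 places in the alphabet, wrapping Z→A; Z, B, D, F, H → J.
For the second slot, alternating steps +5, −4, +5, −4, …: 27, 32, 28, 33, 29 → 34.
So the next pair is [J; 34].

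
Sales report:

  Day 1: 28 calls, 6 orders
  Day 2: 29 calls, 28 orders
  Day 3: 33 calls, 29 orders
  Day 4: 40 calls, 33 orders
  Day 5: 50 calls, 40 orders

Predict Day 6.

Calls goes 28, 29, 33, 40, 50 → 63 (differences are 1, 4, 7, … (increasing by 3 each time)).
Orders: always the previous value of the calls; 6, 28, 29, 33, 40 → 50.
Putting it together: 63 calls, 50 orders.

63 calls, 50 orders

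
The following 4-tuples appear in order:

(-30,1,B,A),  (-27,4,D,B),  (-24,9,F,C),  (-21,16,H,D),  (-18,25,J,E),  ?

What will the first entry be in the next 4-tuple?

First entry: +3 each step; -30, -27, -24, -21, -18 → -15.

-15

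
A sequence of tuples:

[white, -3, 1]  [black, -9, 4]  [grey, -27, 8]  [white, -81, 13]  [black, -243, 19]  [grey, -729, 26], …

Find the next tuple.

Shade — repeats white → black → grey: white, black, grey, white, black, grey → white.
Second part — ×3 each step: -3, -9, -27, -81, -243, -729 → -2187.
Third part: differences are 3, 4, 5, … (increasing by 1 each time), so 1, 4, 8, 13, 19, 26 → 34.
Combining the parts gives [white, -2187, 34].

[white, -2187, 34]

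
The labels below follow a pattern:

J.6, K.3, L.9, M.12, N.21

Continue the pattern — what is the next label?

O.33

Letter: letters move forward 1 place in the alphabet, so J, K, L, M, N → O.
Second component: each term is the sum of the two before it; 6, 3, 9, 12, 21 → 33.
Combining the parts gives O.33.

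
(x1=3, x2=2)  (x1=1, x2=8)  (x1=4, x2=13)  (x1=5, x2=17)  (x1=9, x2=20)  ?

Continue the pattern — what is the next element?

(x1=14, x2=22)

X1: each term is the sum of the two before it; 3, 1, 4, 5, 9 → 14.
For the x2, differences are 6, 5, 4, … (decreasing by 1 each time): 2, 8, 13, 17, 20 → 22.
Putting it together: (x1=14, x2=22).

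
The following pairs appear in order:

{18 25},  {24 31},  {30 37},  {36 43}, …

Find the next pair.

First value: 18, 24, 30, 36 → 42 (+6 each step).
Second value: 25, 31, 37, 43 → 49 (always 7 more than the first value).
So the next pair is {42 49}.

{42 49}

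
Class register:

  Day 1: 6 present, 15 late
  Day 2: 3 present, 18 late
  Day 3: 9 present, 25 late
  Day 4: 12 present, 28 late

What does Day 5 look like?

Present — each term is the sum of the two before it: 6, 3, 9, 12 → 21.
Late goes 15, 18, 25, 28 → 35 (alternating steps +3, +7, +3, +7, …).
So the next row is 21 present, 35 late.

21 present, 35 late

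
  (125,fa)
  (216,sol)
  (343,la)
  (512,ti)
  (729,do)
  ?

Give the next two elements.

First entry goes 125, 216, 343, 512, 729 → 1000 → 1331 (perfect cubes: 5³, 6³, 7³, …).
Note: runs through the solfège scale do→ti; fa, sol, la, ti, do → re → mi.
Putting the parts together: (1000,re) and then (1331,mi).

(1000,re), (1331,mi)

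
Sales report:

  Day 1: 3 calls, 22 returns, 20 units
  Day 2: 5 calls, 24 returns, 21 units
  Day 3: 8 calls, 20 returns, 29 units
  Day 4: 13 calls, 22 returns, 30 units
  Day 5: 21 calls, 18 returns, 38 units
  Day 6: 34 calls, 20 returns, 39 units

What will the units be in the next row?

47

For the units, alternating steps +1, +8, +1, +8, …: 20, 21, 29, 30, 38, 39 → 47.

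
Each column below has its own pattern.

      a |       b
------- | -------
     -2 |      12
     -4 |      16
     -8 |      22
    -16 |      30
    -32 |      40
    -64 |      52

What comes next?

-128  66

Column a goes -2, -4, -8, -16, -32, -64 → -128 (×2 each step).
Column b: differences are 4, 6, 8, … (increasing by 2 each time), so 12, 16, 22, 30, 40, 52 → 66.
Combining the parts gives -128  66.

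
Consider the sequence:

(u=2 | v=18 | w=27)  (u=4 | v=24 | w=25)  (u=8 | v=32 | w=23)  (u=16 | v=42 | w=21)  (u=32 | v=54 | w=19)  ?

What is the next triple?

(u=64 | v=68 | w=17)

U goes 2, 4, 8, 16, 32 → 64 (×2 each step).
V: 18, 24, 32, 42, 54 → 68 (differences are 6, 8, 10, … (increasing by 2 each time)).
W — −2 each step: 27, 25, 23, 21, 19 → 17.
Putting it together: (u=64 | v=68 | w=17).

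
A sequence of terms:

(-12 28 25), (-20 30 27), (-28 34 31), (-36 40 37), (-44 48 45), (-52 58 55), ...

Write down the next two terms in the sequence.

First slot goes -12, -20, -28, -36, -44, -52 → -60 → -68 (−8 each step).
Second slot: differences are 2, 4, 6, … (increasing by 2 each time), so 28, 30, 34, 40, 48, 58 → 70 → 84.
Third slot: 25, 27, 31, 37, 45, 55 → 67 → 81 (always 3 less than the second slot).
Putting the parts together: (-60 70 67) and then (-68 84 81).

(-60 70 67), (-68 84 81)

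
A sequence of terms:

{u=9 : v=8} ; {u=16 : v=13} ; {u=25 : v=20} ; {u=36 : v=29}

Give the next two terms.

U: 9, 16, 25, 36 → 49 → 64 (perfect squares: 3², 4², 5², …).
For the v, differences are 5, 7, 9, … (increasing by 2 each time): 8, 13, 20, 29 → 40 → 53.
So the next two terms are {u=49 : v=40} and {u=64 : v=53}.

{u=49 : v=40}, {u=64 : v=53}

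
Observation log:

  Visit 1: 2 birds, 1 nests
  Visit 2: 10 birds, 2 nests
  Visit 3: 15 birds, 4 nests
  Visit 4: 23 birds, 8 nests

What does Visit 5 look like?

For the birds, alternating steps +8, +5, +8, +5, …: 2, 10, 15, 23 → 28.
Nests — ×2 each step: 1, 2, 4, 8 → 16.
Putting it together: 28 birds, 16 nests.

28 birds, 16 nests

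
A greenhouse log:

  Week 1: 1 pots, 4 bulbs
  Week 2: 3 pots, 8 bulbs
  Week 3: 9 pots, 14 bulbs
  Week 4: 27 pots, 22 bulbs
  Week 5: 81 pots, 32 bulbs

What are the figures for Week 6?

243 pots, 44 bulbs

Pots: ×3 each step, so 1, 3, 9, 27, 81 → 243.
Bulbs goes 4, 8, 14, 22, 32 → 44 (differences are 4, 6, 8, … (increasing by 2 each time)).
So the next line is 243 pots, 44 bulbs.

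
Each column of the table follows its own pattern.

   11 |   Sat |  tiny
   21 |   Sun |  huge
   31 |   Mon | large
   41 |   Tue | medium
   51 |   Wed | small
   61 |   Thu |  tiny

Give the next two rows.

First component: +10 each step, so 11, 21, 31, 41, 51, 61 → 71 → 81.
Day: runs through the weekdays Mon→Sun; Sat, Sun, Mon, Tue, Wed, Thu → Fri → Sat.
Size goes tiny, huge, large, medium, small, tiny → huge → large (repeats tiny → huge → large → medium → small).
Putting the parts together: 71  Fri  huge and then 81  Sat  large.

71  Fri  huge; 81  Sat  large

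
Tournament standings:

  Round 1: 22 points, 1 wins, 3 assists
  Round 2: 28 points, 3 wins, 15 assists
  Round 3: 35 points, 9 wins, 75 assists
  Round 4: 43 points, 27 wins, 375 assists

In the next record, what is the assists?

1875

Assists: ×5 each step, so 3, 15, 75, 375 → 1875.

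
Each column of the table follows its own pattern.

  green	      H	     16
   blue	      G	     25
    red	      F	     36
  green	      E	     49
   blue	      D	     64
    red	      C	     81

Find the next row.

green  B  100

Colour goes green, blue, red, green, blue, red → green (repeats green → blue → red).
Letter: letters move back 1 place in the alphabet, so H, G, F, E, D, C → B.
Third component — perfect squares: 4², 5², 6², …: 16, 25, 36, 49, 64, 81 → 100.
Combining the parts gives green  B  100.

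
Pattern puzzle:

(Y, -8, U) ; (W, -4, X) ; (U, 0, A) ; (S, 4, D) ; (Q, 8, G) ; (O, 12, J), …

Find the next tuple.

For the first letter, letters move back 2 places in the alphabet: Y, W, U, S, Q, O → M.
Second value — +4 each step: -8, -4, 0, 4, 8, 12 → 16.
For the second letter, letters move forward 3 places in the alphabet, wrapping Z→A: U, X, A, D, G, J → M.
Putting it together: (M, 16, M).

(M, 16, M)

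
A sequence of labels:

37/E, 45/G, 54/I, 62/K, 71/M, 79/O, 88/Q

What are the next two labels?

96/S then 105/U

First component — alternating steps +8, +9, +8, +9, …: 37, 45, 54, 62, 71, 79, 88 → 96 → 105.
Letter: E, G, I, K, M, O, Q → S → U (letters move forward 2 places in the alphabet).
Putting the parts together: 96/S and then 105/U.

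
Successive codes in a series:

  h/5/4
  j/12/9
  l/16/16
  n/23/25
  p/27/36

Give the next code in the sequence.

Letter goes h, j, l, n, p → r (letters move forward 2 places in the alphabet).
For the second component, alternating steps +7, +4, +7, +4, …: 5, 12, 16, 23, 27 → 34.
Third component: 4, 9, 16, 25, 36 → 49 (perfect squares: 2², 3², 4², …).
So the next code is r/34/49.

r/34/49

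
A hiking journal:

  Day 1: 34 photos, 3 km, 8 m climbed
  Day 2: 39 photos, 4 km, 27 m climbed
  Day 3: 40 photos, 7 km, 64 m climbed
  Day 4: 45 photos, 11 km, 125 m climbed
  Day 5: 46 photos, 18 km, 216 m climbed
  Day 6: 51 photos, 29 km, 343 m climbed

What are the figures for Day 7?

52 photos, 47 km, 512 m climbed

Photos: alternating steps +5, +1, +5, +1, …; 34, 39, 40, 45, 46, 51 → 52.
Km — each term is the sum of the two before it: 3, 4, 7, 11, 18, 29 → 47.
M climbed: 8, 27, 64, 125, 216, 343 → 512 (perfect cubes: 2³, 3³, 4³, …).
Putting it together: 52 photos, 47 km, 512 m climbed.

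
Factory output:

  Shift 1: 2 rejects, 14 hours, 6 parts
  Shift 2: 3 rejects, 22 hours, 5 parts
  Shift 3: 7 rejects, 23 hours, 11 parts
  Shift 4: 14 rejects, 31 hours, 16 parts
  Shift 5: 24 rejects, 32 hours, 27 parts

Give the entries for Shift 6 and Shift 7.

Rejects: 2, 3, 7, 14, 24 → 37 → 53 (differences are 1, 4, 7, … (increasing by 3 each time)).
Hours: alternating steps +8, +1, +8, +1, …; 14, 22, 23, 31, 32 → 40 → 41.
Parts: each term is the sum of the two before it, so 6, 5, 11, 16, 27 → 43 → 70.
So the next two lines are 37 rejects, 40 hours, 43 parts and 53 rejects, 41 hours, 70 parts.

37 rejects, 40 hours, 43 parts; 53 rejects, 41 hours, 70 parts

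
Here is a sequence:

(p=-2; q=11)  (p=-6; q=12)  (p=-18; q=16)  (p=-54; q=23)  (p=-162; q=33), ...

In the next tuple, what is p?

P: -2, -6, -18, -54, -162 → -486 (×3 each step).

-486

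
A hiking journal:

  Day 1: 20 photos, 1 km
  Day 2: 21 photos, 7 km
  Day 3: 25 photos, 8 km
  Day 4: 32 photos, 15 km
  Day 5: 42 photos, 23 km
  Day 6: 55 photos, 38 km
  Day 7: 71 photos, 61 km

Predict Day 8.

90 photos, 99 km

Photos: 20, 21, 25, 32, 42, 55, 71 → 90 (differences are 1, 4, 7, … (increasing by 3 each time)).
Km — each term is the sum of the two before it: 1, 7, 8, 15, 23, 38, 61 → 99.
So the next row is 90 photos, 99 km.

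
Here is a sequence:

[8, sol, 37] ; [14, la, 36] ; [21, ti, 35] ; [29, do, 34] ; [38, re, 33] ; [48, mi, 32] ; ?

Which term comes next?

First value — differences are 6, 7, 8, … (increasing by 1 each time): 8, 14, 21, 29, 38, 48 → 59.
Note goes sol, la, ti, do, re, mi → fa (runs through the solfège scale do→ti).
For the third value, −1 each step: 37, 36, 35, 34, 33, 32 → 31.
So the next term is [59, fa, 31].

[59, fa, 31]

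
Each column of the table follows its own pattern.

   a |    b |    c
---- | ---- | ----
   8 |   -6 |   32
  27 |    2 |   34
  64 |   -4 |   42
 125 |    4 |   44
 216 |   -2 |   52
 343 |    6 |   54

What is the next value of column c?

Column c: alternating steps +2, +8, +2, +8, …; 32, 34, 42, 44, 52, 54 → 62.

62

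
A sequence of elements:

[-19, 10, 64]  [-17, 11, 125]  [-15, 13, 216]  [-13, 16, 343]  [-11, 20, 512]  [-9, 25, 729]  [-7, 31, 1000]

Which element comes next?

[-5, 38, 1331]

First coordinate: +2 each step; -19, -17, -15, -13, -11, -9, -7 → -5.
Second coordinate goes 10, 11, 13, 16, 20, 25, 31 → 38 (differences are 1, 2, 3, … (increasing by 1 each time)).
Third coordinate — perfect cubes: 4³, 5³, 6³, …: 64, 125, 216, 343, 512, 729, 1000 → 1331.
Combining the parts gives [-5, 38, 1331].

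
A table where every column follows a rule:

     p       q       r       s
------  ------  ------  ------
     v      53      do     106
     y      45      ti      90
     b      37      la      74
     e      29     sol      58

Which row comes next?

Column p goes v, y, b, e → h (letters move forward 3 places in the alphabet, wrapping Z→A).
For the column q, −8 each step: 53, 45, 37, 29 → 21.
Column r: do, ti, la, sol → fa (runs backward through the solfège scale do→ti).
Column s — always 2 × the column q: 106, 90, 74, 58 → 42.
Putting it together: h  21  fa  42.

h  21  fa  42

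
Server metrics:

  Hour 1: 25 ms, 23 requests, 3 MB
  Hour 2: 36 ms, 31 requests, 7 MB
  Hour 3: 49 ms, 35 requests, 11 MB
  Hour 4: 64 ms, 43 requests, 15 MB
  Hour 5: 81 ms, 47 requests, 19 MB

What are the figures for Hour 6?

100 ms, 55 requests, 23 MB

Ms goes 25, 36, 49, 64, 81 → 100 (perfect squares: 5², 6², 7², …).
For the requests, alternating steps +8, +4, +8, +4, …: 23, 31, 35, 43, 47 → 55.
MB goes 3, 7, 11, 15, 19 → 23 (+4 each step).
Combining the parts gives 100 ms, 55 requests, 23 MB.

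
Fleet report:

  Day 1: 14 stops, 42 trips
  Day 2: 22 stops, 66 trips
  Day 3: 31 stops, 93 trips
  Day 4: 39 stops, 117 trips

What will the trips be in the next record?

144

Stops: alternating steps +8, +9, +8, +9, …, so 14, 22, 31, 39 → 48.
Trips: 42, 66, 93, 117 → 144 (always 3 × the stops).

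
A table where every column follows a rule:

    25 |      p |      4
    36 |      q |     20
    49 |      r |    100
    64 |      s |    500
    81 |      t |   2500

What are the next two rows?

100  u  12500; 121  v  62500

First component goes 25, 36, 49, 64, 81 → 100 → 121 (perfect squares: 5², 6², 7², …).
For the letter, letters move forward 1 place in the alphabet: p, q, r, s, t → u → v.
Third component — ×5 each step: 4, 20, 100, 500, 2500 → 12500 → 62500.
So the next two rows are 100  u  12500 and 121  v  62500.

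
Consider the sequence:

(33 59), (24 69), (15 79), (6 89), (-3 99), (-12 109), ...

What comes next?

(-21 119)

First value — −9 each step: 33, 24, 15, 6, -3, -12 → -21.
Second value: 59, 69, 79, 89, 99, 109 → 119 (+10 each step).
Combining the parts gives (-21 119).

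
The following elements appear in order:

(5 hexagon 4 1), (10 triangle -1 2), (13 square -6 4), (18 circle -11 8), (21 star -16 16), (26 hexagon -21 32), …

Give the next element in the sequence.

(29 triangle -26 64)

First value: alternating steps +5, +3, +5, +3, …; 5, 10, 13, 18, 21, 26 → 29.
Shape: hexagon, triangle, square, circle, star, hexagon → triangle (repeats hexagon → triangle → square → circle → star).
Third value: −5 each step; 4, -1, -6, -11, -16, -21 → -26.
Fourth value: ×2 each step, so 1, 2, 4, 8, 16, 32 → 64.
Putting it together: (29 triangle -26 64).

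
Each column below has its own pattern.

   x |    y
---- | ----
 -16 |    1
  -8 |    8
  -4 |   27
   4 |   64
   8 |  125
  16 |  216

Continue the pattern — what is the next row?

Column x: alternating steps +8, +4, +8, +4, …; -16, -8, -4, 4, 8, 16 → 20.
For the column y, perfect cubes: 1³, 2³, 3³, …: 1, 8, 27, 64, 125, 216 → 343.
So the next row is 20  343.

20  343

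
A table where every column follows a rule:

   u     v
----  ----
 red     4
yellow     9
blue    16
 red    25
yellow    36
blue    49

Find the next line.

For the column u, repeats red → yellow → blue: red, yellow, blue, red, yellow, blue → red.
Column v: perfect squares: 2², 3², 4², …, so 4, 9, 16, 25, 36, 49 → 64.
Putting it together: red  64.

red  64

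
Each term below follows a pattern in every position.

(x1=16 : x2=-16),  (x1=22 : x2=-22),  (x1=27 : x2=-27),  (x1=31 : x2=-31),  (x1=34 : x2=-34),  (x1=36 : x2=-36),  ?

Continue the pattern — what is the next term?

X1: 16, 22, 27, 31, 34, 36 → 37 (differences are 6, 5, 4, … (decreasing by 1 each time)).
X2: always the negative of the x1; -16, -22, -27, -31, -34, -36 → -37.
So the next term is (x1=37 : x2=-37).

(x1=37 : x2=-37)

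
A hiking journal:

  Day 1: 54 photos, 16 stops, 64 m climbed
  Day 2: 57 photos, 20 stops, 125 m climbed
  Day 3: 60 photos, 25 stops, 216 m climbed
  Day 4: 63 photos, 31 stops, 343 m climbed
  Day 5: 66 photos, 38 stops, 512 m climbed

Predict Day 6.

For the photos, +3 each step: 54, 57, 60, 63, 66 → 69.
Stops: 16, 20, 25, 31, 38 → 46 (differences are 4, 5, 6, … (increasing by 1 each time)).
M climbed: perfect cubes: 4³, 5³, 6³, …, so 64, 125, 216, 343, 512 → 729.
Combining the parts gives 69 photos, 46 stops, 729 m climbed.

69 photos, 46 stops, 729 m climbed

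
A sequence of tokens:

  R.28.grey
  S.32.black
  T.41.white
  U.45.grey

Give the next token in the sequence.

For the letter, letters move forward 1 place in the alphabet: R, S, T, U → V.
For the second component, alternating steps +4, +9, +4, +9, …: 28, 32, 41, 45 → 54.
Shade: repeats grey → black → white; grey, black, white, grey → black.
Combining the parts gives V.54.black.

V.54.black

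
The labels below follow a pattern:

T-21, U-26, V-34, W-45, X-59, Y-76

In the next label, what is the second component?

96

For the second component, differences are 5, 8, 11, … (increasing by 3 each time): 21, 26, 34, 45, 59, 76 → 96.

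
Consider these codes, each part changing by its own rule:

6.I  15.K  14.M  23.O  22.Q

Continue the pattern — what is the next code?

First component — alternating steps +9, −1, +9, −1, …: 6, 15, 14, 23, 22 → 31.
For the letter, letters move forward 2 places in the alphabet: I, K, M, O, Q → S.
Putting it together: 31.S.

31.S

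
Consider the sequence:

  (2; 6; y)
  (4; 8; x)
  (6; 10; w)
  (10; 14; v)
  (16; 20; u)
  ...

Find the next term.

(26; 30; t)

First component — each term is the sum of the two before it: 2, 4, 6, 10, 16 → 26.
Second component: always 4 more than the first component, so 6, 8, 10, 14, 20 → 30.
Letter: letters move back 1 place in the alphabet; y, x, w, v, u → t.
So the next term is (26; 30; t).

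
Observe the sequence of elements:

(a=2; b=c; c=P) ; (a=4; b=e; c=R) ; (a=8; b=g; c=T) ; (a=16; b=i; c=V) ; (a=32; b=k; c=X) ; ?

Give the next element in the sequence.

A — ×2 each step: 2, 4, 8, 16, 32 → 64.
B: letters move forward 2 places in the alphabet; c, e, g, i, k → m.
For the c, letters move forward 2 places in the alphabet: P, R, T, V, X → Z.
So the next element is (a=64; b=m; c=Z).

(a=64; b=m; c=Z)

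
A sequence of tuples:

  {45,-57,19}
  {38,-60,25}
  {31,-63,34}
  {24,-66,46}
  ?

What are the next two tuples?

For the first component, −7 each step: 45, 38, 31, 24 → 17 → 10.
For the second component, −3 each step: -57, -60, -63, -66 → -69 → -72.
Third component — differences are 6, 9, 12, … (increasing by 3 each time): 19, 25, 34, 46 → 61 → 79.
So the next two tuples are {17,-69,61} and {10,-72,79}.

{17,-69,61}, {10,-72,79}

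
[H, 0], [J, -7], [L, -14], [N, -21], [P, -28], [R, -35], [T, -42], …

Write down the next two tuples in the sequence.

[V, -49], [X, -56]

Letter goes H, J, L, N, P, R, T → V → X (letters move forward 2 places in the alphabet).
Second part: −7 each step, so 0, -7, -14, -21, -28, -35, -42 → -49 → -56.
Putting the parts together: [V, -49] and then [X, -56].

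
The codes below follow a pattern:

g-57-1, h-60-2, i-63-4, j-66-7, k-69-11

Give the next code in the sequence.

Letter goes g, h, i, j, k → l (letters move forward 1 place in the alphabet).
Second component: +3 each step, so 57, 60, 63, 66, 69 → 72.
For the third component, differences are 1, 2, 3, … (increasing by 1 each time): 1, 2, 4, 7, 11 → 16.
So the next code is l-72-16.

l-72-16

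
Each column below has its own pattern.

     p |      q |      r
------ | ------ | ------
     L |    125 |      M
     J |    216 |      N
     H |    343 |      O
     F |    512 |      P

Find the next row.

D  729  Q

Column p — letters move back 2 places in the alphabet: L, J, H, F → D.
Column q: 125, 216, 343, 512 → 729 (perfect cubes: 5³, 6³, 7³, …).
Column r — letters move forward 1 place in the alphabet: M, N, O, P → Q.
Combining the parts gives D  729  Q.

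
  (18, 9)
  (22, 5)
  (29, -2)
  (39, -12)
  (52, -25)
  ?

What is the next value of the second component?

-41

First component goes 18, 22, 29, 39, 52 → 68 (differences are 4, 7, 10, … (increasing by 3 each time)).
Second component: 9, 5, -2, -12, -25 → -41 (together with the first component always sums to 27).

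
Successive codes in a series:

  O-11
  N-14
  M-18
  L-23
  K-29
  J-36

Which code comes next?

I-44

Letter: letters move back 1 place in the alphabet; O, N, M, L, K, J → I.
Second component: differences are 3, 4, 5, … (increasing by 1 each time); 11, 14, 18, 23, 29, 36 → 44.
So the next code is I-44.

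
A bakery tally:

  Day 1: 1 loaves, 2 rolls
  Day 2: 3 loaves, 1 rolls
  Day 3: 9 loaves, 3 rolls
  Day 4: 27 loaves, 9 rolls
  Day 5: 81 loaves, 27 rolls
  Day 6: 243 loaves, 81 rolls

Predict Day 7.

Loaves: ×3 each step; 1, 3, 9, 27, 81, 243 → 729.
Rolls — always the previous value of the loaves: 2, 1, 3, 9, 27, 81 → 243.
Combining the parts gives 729 loaves, 243 rolls.

729 loaves, 243 rolls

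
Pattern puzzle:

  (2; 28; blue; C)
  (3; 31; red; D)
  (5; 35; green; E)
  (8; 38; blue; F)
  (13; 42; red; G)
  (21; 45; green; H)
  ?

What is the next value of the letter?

I

First component: each term is the sum of the two before it; 2, 3, 5, 8, 13, 21 → 34.
Second component goes 28, 31, 35, 38, 42, 45 → 49 (alternating steps +3, +4, +3, +4, …).
Colour: repeats blue → red → green; blue, red, green, blue, red, green → blue.
Letter: C, D, E, F, G, H → I (letters move forward 1 place in the alphabet).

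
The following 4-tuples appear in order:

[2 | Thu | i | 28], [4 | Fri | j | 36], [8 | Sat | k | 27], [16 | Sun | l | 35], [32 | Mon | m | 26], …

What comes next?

[64 | Tue | n | 34]

For the first component, ×2 each step: 2, 4, 8, 16, 32 → 64.
Day — runs through the weekdays Mon→Sun: Thu, Fri, Sat, Sun, Mon → Tue.
Letter: i, j, k, l, m → n (letters move forward 1 place in the alphabet).
Fourth component: 28, 36, 27, 35, 26 → 34 (alternating steps +8, −9, +8, −9, …).
Combining the parts gives [64 | Tue | n | 34].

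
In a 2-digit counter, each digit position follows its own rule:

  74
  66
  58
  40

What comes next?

32

First digit: −1 each step, mod 10; 7, 6, 5, 4 → 3.
Second digit — +2 each step, mod 10: 4, 6, 8, 0 → 2.
So the next label is 32.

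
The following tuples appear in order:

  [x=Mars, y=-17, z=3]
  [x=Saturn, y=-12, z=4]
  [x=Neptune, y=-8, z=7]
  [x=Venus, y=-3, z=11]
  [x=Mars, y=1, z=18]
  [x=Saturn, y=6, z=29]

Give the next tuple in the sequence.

X: Mars, Saturn, Neptune, Venus, Mars, Saturn → Neptune (repeats Mars → Saturn → Neptune → Venus).
Y: alternating steps +5, +4, +5, +4, …, so -17, -12, -8, -3, 1, 6 → 10.
For the z, each term is the sum of the two before it: 3, 4, 7, 11, 18, 29 → 47.
So the next tuple is [x=Neptune, y=10, z=47].

[x=Neptune, y=10, z=47]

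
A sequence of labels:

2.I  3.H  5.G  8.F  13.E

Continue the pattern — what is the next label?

21.D

First component: each term is the sum of the two before it; 2, 3, 5, 8, 13 → 21.
For the letter, letters move back 1 place in the alphabet: I, H, G, F, E → D.
So the next label is 21.D.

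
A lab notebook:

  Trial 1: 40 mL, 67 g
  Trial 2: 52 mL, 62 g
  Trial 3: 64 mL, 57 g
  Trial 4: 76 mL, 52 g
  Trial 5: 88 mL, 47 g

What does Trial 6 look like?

100 mL, 42 g

ML — +12 each step: 40, 52, 64, 76, 88 → 100.
G: 67, 62, 57, 52, 47 → 42 (−5 each step).
Putting it together: 100 mL, 42 g.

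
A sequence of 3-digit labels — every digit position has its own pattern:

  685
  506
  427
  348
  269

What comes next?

First digit: −1 each step, mod 10; 6, 5, 4, 3, 2 → 1.
Second digit: +2 each step, mod 10, so 8, 0, 2, 4, 6 → 8.
Third digit: 5, 6, 7, 8, 9 → 0 (+1 each step, mod 10).
Putting it together: 180.

180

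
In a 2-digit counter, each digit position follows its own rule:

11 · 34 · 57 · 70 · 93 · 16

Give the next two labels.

39, 52

First digit: +2 each step, mod 10, so 1, 3, 5, 7, 9, 1 → 3 → 5.
Second digit: +3 each step, mod 10, so 1, 4, 7, 0, 3, 6 → 9 → 2.
Putting the parts together: 39 and then 52.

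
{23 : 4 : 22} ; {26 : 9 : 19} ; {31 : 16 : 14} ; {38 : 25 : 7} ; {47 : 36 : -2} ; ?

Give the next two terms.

First part — differences are 3, 5, 7, … (increasing by 2 each time): 23, 26, 31, 38, 47 → 58 → 71.
Second part: perfect squares: 2², 3², 4², …, so 4, 9, 16, 25, 36 → 49 → 64.
For the third part, together with the first part always sums to 45: 22, 19, 14, 7, -2 → -13 → -26.
So the next two terms are {58 : 49 : -13} and {71 : 64 : -26}.

{58 : 49 : -13}, {71 : 64 : -26}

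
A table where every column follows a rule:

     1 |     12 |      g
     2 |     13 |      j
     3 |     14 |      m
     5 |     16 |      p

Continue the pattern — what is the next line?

8  19  s

For the first component, each term is the sum of the two before it: 1, 2, 3, 5 → 8.
Second component: 12, 13, 14, 16 → 19 (always 11 more than the first component).
Letter: letters move forward 3 places in the alphabet, so g, j, m, p → s.
So the next line is 8  19  s.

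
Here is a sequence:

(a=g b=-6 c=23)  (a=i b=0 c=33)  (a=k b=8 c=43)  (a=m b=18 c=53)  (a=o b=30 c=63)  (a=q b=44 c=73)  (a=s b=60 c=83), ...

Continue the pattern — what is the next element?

(a=u b=78 c=93)

For the a, letters move forward 2 places in the alphabet: g, i, k, m, o, q, s → u.
B: differences are 6, 8, 10, … (increasing by 2 each time); -6, 0, 8, 18, 30, 44, 60 → 78.
C: 23, 33, 43, 53, 63, 73, 83 → 93 (+10 each step).
So the next element is (a=u b=78 c=93).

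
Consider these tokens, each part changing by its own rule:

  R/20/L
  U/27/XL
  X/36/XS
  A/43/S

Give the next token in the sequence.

D/52/M

Letter — letters move forward 3 places in the alphabet, wrapping Z→A: R, U, X, A → D.
Second component: 20, 27, 36, 43 → 52 (alternating steps +7, +9, +7, +9, …).
Size — runs through clothing sizes XS→XL: L, XL, XS, S → M.
Putting it together: D/52/M.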